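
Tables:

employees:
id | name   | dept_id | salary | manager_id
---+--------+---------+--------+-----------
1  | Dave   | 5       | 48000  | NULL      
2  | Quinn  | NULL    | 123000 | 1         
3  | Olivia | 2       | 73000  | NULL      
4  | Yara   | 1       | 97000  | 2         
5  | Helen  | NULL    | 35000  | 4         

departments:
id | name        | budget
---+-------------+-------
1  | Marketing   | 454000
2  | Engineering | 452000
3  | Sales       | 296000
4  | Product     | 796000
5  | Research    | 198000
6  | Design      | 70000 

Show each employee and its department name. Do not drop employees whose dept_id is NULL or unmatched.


LEFT JOIN keeps every row from employees (the left table); where dept_id has no match in departments, the department columns become NULL. Walk through each employee:
  - employee 1 (Dave): dept_id=5 -> matches Research
  - employee 2 (Quinn): dept_id=NULL, no match -> kept with NULL
  - employee 3 (Olivia): dept_id=2 -> matches Engineering
  - employee 4 (Yara): dept_id=1 -> matches Marketing
  - employee 5 (Helen): dept_id=NULL, no match -> kept with NULL
All 5 rows appear; 2 have NULL department.

SQL:
SELECT a.name, b.name AS department
FROM employees a
LEFT JOIN departments b ON a.dept_id = b.id

Result:
name   | department 
-------+------------
Dave   | Research   
Quinn  | NULL       
Olivia | Engineering
Yara   | Marketing  
Helen  | NULL       


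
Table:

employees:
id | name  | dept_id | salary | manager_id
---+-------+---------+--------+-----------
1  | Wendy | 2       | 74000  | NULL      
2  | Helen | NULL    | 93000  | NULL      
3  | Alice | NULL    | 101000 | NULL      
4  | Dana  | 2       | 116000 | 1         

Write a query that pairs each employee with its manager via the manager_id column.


This is a self-join: employees is joined to a second copy of itself, matching each row's manager_id to another row's id. Use LEFT JOIN so rows with manager_id=NULL are kept.
  - employee 1 (Wendy): manager_id=NULL -> NULL
  - employee 2 (Helen): manager_id=NULL -> NULL
  - employee 3 (Alice): manager_id=NULL -> NULL
  - employee 4 (Dana): manager_id=1 -> Wendy

SQL:
SELECT a.name AS item, b.name AS manager
FROM employees a
LEFT JOIN employees b ON a.manager_id = b.id

Result:
item  | manager
------+--------
Wendy | NULL   
Helen | NULL   
Alice | NULL   
Dana  | Wendy  


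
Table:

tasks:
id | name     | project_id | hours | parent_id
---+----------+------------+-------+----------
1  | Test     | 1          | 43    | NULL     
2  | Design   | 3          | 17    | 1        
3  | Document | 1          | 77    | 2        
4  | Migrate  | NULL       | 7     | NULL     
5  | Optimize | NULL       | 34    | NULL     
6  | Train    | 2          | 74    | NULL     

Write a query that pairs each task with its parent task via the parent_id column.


This is a self-join: tasks is joined to a second copy of itself, matching each row's parent_id to another row's id. Use LEFT JOIN so rows with parent_id=NULL are kept.
  - task 1 (Test): parent_id=NULL -> NULL
  - task 2 (Design): parent_id=1 -> Test
  - task 3 (Document): parent_id=2 -> Design
  - task 4 (Migrate): parent_id=NULL -> NULL
  - task 5 (Optimize): parent_id=NULL -> NULL
  - task 6 (Train): parent_id=NULL -> NULL

SQL:
SELECT a.name AS item, b.name AS parent
FROM tasks a
LEFT JOIN tasks b ON a.parent_id = b.id

Result:
item     | parent
---------+-------
Test     | NULL  
Design   | Test  
Document | Design
Migrate  | NULL  
Optimize | NULL  
Train    | NULL  


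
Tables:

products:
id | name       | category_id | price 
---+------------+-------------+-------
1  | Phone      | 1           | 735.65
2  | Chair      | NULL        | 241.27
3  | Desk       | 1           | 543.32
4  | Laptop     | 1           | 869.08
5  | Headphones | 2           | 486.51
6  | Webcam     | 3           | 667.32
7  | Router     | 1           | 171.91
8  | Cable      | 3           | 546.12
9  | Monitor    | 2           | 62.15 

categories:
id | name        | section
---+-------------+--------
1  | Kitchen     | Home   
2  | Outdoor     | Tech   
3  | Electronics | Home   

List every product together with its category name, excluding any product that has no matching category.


INNER JOIN keeps only products rows whose category_id matches an id in categories. Walk through each product:
  - product 1 (Phone): category_id=1 -> matches Kitchen
  - product 2 (Chair): category_id=NULL, no match -> dropped
  - product 3 (Desk): category_id=1 -> matches Kitchen
  - product 4 (Laptop): category_id=1 -> matches Kitchen
  - product 5 (Headphones): category_id=2 -> matches Outdoor
  - product 6 (Webcam): category_id=3 -> matches Electronics
  - product 7 (Router): category_id=1 -> matches Kitchen
  - product 8 (Cable): category_id=3 -> matches Electronics
  - product 9 (Monitor): category_id=2 -> matches Outdoor
So 1 of 9 rows is dropped.

SQL:
SELECT a.name, b.name AS category
FROM products a
INNER JOIN categories b ON a.category_id = b.id

Result:
name       | category   
-----------+------------
Phone      | Kitchen    
Desk       | Kitchen    
Laptop     | Kitchen    
Headphones | Outdoor    
Webcam     | Electronics
Router     | Kitchen    
Cable      | Electronics
Monitor    | Outdoor    


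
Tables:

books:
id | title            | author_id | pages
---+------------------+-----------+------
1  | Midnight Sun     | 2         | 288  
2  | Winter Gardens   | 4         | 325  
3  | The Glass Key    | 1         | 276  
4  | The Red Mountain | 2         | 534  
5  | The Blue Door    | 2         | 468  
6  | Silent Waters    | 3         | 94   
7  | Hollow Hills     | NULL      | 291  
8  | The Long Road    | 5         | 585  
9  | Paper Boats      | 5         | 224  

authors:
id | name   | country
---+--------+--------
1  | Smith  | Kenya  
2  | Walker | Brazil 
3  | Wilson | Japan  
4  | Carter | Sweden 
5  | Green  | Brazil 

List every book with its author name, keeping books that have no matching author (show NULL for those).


LEFT JOIN keeps every row from books (the left table); where author_id has no match in authors, the author columns become NULL. Walk through each book:
  - book 1 (Midnight Sun): author_id=2 -> matches Walker
  - book 2 (Winter Gardens): author_id=4 -> matches Carter
  - book 3 (The Glass Key): author_id=1 -> matches Smith
  - book 4 (The Red Mountain): author_id=2 -> matches Walker
  - book 5 (The Blue Door): author_id=2 -> matches Walker
  - book 6 (Silent Waters): author_id=3 -> matches Wilson
  - book 7 (Hollow Hills): author_id=NULL, no match -> kept with NULL
  - book 8 (The Long Road): author_id=5 -> matches Green
  - book 9 (Paper Boats): author_id=5 -> matches Green
All 9 rows appear; 1 has NULL author.

SQL:
SELECT a.title, b.name AS author
FROM books a
LEFT JOIN authors b ON a.author_id = b.id

Result:
title            | author
-----------------+-------
Midnight Sun     | Walker
Winter Gardens   | Carter
The Glass Key    | Smith 
The Red Mountain | Walker
The Blue Door    | Walker
Silent Waters    | Wilson
Hollow Hills     | NULL  
The Long Road    | Green 
Paper Boats      | Green 


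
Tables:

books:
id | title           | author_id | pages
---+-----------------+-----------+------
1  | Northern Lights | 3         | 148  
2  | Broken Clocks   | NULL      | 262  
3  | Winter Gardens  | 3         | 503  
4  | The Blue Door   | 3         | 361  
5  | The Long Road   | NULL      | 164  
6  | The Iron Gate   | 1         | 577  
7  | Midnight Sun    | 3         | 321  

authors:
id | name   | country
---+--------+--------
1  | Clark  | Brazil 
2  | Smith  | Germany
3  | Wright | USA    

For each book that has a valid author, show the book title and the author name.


INNER JOIN keeps only books rows whose author_id matches an id in authors. Walk through each book:
  - book 1 (Northern Lights): author_id=3 -> matches Wright
  - book 2 (Broken Clocks): author_id=NULL, no match -> dropped
  - book 3 (Winter Gardens): author_id=3 -> matches Wright
  - book 4 (The Blue Door): author_id=3 -> matches Wright
  - book 5 (The Long Road): author_id=NULL, no match -> dropped
  - book 6 (The Iron Gate): author_id=1 -> matches Clark
  - book 7 (Midnight Sun): author_id=3 -> matches Wright
So 2 of 7 rows are dropped.

SQL:
SELECT a.title, b.name AS author
FROM books a
INNER JOIN authors b ON a.author_id = b.id

Result:
title           | author
----------------+-------
Northern Lights | Wright
Winter Gardens  | Wright
The Blue Door   | Wright
The Iron Gate   | Clark 
Midnight Sun    | Wright


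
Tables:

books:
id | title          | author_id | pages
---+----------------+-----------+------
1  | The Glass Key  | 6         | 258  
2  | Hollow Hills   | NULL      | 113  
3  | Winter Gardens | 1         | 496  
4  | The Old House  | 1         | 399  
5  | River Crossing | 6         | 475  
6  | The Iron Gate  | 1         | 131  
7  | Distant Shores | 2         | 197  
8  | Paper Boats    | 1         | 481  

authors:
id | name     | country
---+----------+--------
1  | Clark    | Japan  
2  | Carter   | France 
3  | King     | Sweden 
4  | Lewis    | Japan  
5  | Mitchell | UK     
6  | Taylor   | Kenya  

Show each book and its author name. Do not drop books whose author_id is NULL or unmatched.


LEFT JOIN keeps every row from books (the left table); where author_id has no match in authors, the author columns become NULL. Walk through each book:
  - book 1 (The Glass Key): author_id=6 -> matches Taylor
  - book 2 (Hollow Hills): author_id=NULL, no match -> kept with NULL
  - book 3 (Winter Gardens): author_id=1 -> matches Clark
  - book 4 (The Old House): author_id=1 -> matches Clark
  - book 5 (River Crossing): author_id=6 -> matches Taylor
  - book 6 (The Iron Gate): author_id=1 -> matches Clark
  - book 7 (Distant Shores): author_id=2 -> matches Carter
  - book 8 (Paper Boats): author_id=1 -> matches Clark
All 8 rows appear; 1 has NULL author.

SQL:
SELECT a.title, b.name AS author
FROM books a
LEFT JOIN authors b ON a.author_id = b.id

Result:
title          | author
---------------+-------
The Glass Key  | Taylor
Hollow Hills   | NULL  
Winter Gardens | Clark 
The Old House  | Clark 
River Crossing | Taylor
The Iron Gate  | Clark 
Distant Shores | Carter
Paper Boats    | Clark 


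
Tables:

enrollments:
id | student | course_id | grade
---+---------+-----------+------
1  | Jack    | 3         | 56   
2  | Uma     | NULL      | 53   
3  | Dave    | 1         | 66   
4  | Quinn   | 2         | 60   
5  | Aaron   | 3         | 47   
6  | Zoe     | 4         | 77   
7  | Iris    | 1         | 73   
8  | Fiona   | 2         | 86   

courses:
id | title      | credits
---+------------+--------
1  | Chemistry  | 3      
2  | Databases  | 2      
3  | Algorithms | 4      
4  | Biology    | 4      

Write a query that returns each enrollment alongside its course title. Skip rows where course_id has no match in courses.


INNER JOIN keeps only enrollments rows whose course_id matches an id in courses. Walk through each enrollment:
  - enrollment 1 (Jack): course_id=3 -> matches Algorithms
  - enrollment 2 (Uma): course_id=NULL, no match -> dropped
  - enrollment 3 (Dave): course_id=1 -> matches Chemistry
  - enrollment 4 (Quinn): course_id=2 -> matches Databases
  - enrollment 5 (Aaron): course_id=3 -> matches Algorithms
  - enrollment 6 (Zoe): course_id=4 -> matches Biology
  - enrollment 7 (Iris): course_id=1 -> matches Chemistry
  - enrollment 8 (Fiona): course_id=2 -> matches Databases
So 1 of 8 rows is dropped.

SQL:
SELECT a.student, b.title AS course
FROM enrollments a
INNER JOIN courses b ON a.course_id = b.id

Result:
student | course    
--------+-----------
Jack    | Algorithms
Dave    | Chemistry 
Quinn   | Databases 
Aaron   | Algorithms
Zoe     | Biology   
Iris    | Chemistry 
Fiona   | Databases 


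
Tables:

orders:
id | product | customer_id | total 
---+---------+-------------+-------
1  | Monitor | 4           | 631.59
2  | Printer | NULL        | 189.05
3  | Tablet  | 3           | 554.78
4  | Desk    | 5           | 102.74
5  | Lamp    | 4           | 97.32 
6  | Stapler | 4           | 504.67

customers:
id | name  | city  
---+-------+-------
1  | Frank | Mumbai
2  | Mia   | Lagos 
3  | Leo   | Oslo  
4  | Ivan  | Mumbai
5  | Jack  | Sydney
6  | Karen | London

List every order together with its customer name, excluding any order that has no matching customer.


INNER JOIN keeps only orders rows whose customer_id matches an id in customers. Walk through each order:
  - order 1 (Monitor): customer_id=4 -> matches Ivan
  - order 2 (Printer): customer_id=NULL, no match -> dropped
  - order 3 (Tablet): customer_id=3 -> matches Leo
  - order 4 (Desk): customer_id=5 -> matches Jack
  - order 5 (Lamp): customer_id=4 -> matches Ivan
  - order 6 (Stapler): customer_id=4 -> matches Ivan
So 1 of 6 rows is dropped.

SQL:
SELECT a.product, b.name AS customer
FROM orders a
INNER JOIN customers b ON a.customer_id = b.id

Result:
product | customer
--------+---------
Monitor | Ivan    
Tablet  | Leo     
Desk    | Jack    
Lamp    | Ivan    
Stapler | Ivan    


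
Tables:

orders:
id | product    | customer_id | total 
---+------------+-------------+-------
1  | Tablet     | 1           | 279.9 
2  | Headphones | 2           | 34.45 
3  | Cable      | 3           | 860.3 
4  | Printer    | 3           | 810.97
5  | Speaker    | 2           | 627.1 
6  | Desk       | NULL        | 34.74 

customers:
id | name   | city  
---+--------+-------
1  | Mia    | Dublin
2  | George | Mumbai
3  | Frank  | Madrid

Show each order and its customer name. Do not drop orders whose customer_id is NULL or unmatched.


LEFT JOIN keeps every row from orders (the left table); where customer_id has no match in customers, the customer columns become NULL. Walk through each order:
  - order 1 (Tablet): customer_id=1 -> matches Mia
  - order 2 (Headphones): customer_id=2 -> matches George
  - order 3 (Cable): customer_id=3 -> matches Frank
  - order 4 (Printer): customer_id=3 -> matches Frank
  - order 5 (Speaker): customer_id=2 -> matches George
  - order 6 (Desk): customer_id=NULL, no match -> kept with NULL
All 6 rows appear; 1 has NULL customer.

SQL:
SELECT a.product, b.name AS customer
FROM orders a
LEFT JOIN customers b ON a.customer_id = b.id

Result:
product    | customer
-----------+---------
Tablet     | Mia     
Headphones | George  
Cable      | Frank   
Printer    | Frank   
Speaker    | George  
Desk       | NULL    


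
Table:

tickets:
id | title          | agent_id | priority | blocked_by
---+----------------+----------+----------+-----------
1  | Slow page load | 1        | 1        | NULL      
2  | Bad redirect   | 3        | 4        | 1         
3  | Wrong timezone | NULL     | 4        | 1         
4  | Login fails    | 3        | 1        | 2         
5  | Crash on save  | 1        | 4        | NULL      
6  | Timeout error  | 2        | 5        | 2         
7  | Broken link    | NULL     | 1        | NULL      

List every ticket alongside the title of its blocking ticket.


This is a self-join: tickets is joined to a second copy of itself, matching each row's blocked_by to another row's id. Use LEFT JOIN so rows with blocked_by=NULL are kept.
  - ticket 1 (Slow page load): blocked_by=NULL -> NULL
  - ticket 2 (Bad redirect): blocked_by=1 -> Slow page load
  - ticket 3 (Wrong timezone): blocked_by=1 -> Slow page load
  - ticket 4 (Login fails): blocked_by=2 -> Bad redirect
  - ticket 5 (Crash on save): blocked_by=NULL -> NULL
  - ticket 6 (Timeout error): blocked_by=2 -> Bad redirect
  - ticket 7 (Broken link): blocked_by=NULL -> NULL

SQL:
SELECT a.title AS item, b.title AS blocked_by
FROM tickets a
LEFT JOIN tickets b ON a.blocked_by = b.id

Result:
item           | blocked_by    
---------------+---------------
Slow page load | NULL          
Bad redirect   | Slow page load
Wrong timezone | Slow page load
Login fails    | Bad redirect  
Crash on save  | NULL          
Timeout error  | Bad redirect  
Broken link    | NULL          


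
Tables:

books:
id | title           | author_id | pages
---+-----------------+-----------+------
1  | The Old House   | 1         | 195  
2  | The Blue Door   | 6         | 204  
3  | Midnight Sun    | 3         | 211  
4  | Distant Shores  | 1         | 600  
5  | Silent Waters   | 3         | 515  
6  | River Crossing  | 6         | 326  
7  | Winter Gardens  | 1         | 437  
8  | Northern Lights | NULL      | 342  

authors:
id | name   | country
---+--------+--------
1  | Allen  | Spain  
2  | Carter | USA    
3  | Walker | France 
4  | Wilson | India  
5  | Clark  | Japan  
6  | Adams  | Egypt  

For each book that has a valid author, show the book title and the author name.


INNER JOIN keeps only books rows whose author_id matches an id in authors. Walk through each book:
  - book 1 (The Old House): author_id=1 -> matches Allen
  - book 2 (The Blue Door): author_id=6 -> matches Adams
  - book 3 (Midnight Sun): author_id=3 -> matches Walker
  - book 4 (Distant Shores): author_id=1 -> matches Allen
  - book 5 (Silent Waters): author_id=3 -> matches Walker
  - book 6 (River Crossing): author_id=6 -> matches Adams
  - book 7 (Winter Gardens): author_id=1 -> matches Allen
  - book 8 (Northern Lights): author_id=NULL, no match -> dropped
So 1 of 8 rows is dropped.

SQL:
SELECT a.title, b.name AS author
FROM books a
INNER JOIN authors b ON a.author_id = b.id

Result:
title          | author
---------------+-------
The Old House  | Allen 
The Blue Door  | Adams 
Midnight Sun   | Walker
Distant Shores | Allen 
Silent Waters  | Walker
River Crossing | Adams 
Winter Gardens | Allen 


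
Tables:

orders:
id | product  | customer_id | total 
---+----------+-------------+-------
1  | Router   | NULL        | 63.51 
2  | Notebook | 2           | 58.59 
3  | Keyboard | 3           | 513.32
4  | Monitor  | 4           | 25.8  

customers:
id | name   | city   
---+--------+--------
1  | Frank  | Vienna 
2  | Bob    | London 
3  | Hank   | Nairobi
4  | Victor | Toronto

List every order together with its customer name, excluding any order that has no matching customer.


INNER JOIN keeps only orders rows whose customer_id matches an id in customers. Walk through each order:
  - order 1 (Router): customer_id=NULL, no match -> dropped
  - order 2 (Notebook): customer_id=2 -> matches Bob
  - order 3 (Keyboard): customer_id=3 -> matches Hank
  - order 4 (Monitor): customer_id=4 -> matches Victor
So 1 of 4 rows is dropped.

SQL:
SELECT a.product, b.name AS customer
FROM orders a
INNER JOIN customers b ON a.customer_id = b.id

Result:
product  | customer
---------+---------
Notebook | Bob     
Keyboard | Hank    
Monitor  | Victor  


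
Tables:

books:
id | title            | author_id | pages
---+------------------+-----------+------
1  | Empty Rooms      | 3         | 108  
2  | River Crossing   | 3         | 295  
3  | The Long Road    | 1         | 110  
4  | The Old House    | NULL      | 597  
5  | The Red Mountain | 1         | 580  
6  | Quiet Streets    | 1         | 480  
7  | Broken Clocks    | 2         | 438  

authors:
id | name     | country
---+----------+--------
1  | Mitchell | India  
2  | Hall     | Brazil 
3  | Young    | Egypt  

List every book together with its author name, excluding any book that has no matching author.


INNER JOIN keeps only books rows whose author_id matches an id in authors. Walk through each book:
  - book 1 (Empty Rooms): author_id=3 -> matches Young
  - book 2 (River Crossing): author_id=3 -> matches Young
  - book 3 (The Long Road): author_id=1 -> matches Mitchell
  - book 4 (The Old House): author_id=NULL, no match -> dropped
  - book 5 (The Red Mountain): author_id=1 -> matches Mitchell
  - book 6 (Quiet Streets): author_id=1 -> matches Mitchell
  - book 7 (Broken Clocks): author_id=2 -> matches Hall
So 1 of 7 rows is dropped.

SQL:
SELECT a.title, b.name AS author
FROM books a
INNER JOIN authors b ON a.author_id = b.id

Result:
title            | author  
-----------------+---------
Empty Rooms      | Young   
River Crossing   | Young   
The Long Road    | Mitchell
The Red Mountain | Mitchell
Quiet Streets    | Mitchell
Broken Clocks    | Hall    


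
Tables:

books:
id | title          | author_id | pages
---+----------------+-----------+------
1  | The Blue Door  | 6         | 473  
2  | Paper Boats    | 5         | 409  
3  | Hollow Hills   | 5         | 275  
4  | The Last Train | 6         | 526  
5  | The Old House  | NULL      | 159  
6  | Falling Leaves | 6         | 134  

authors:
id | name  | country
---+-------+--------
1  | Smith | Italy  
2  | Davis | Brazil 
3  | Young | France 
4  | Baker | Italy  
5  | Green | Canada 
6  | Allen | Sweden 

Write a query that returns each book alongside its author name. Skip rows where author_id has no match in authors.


INNER JOIN keeps only books rows whose author_id matches an id in authors. Walk through each book:
  - book 1 (The Blue Door): author_id=6 -> matches Allen
  - book 2 (Paper Boats): author_id=5 -> matches Green
  - book 3 (Hollow Hills): author_id=5 -> matches Green
  - book 4 (The Last Train): author_id=6 -> matches Allen
  - book 5 (The Old House): author_id=NULL, no match -> dropped
  - book 6 (Falling Leaves): author_id=6 -> matches Allen
So 1 of 6 rows is dropped.

SQL:
SELECT a.title, b.name AS author
FROM books a
INNER JOIN authors b ON a.author_id = b.id

Result:
title          | author
---------------+-------
The Blue Door  | Allen 
Paper Boats    | Green 
Hollow Hills   | Green 
The Last Train | Allen 
Falling Leaves | Allen 


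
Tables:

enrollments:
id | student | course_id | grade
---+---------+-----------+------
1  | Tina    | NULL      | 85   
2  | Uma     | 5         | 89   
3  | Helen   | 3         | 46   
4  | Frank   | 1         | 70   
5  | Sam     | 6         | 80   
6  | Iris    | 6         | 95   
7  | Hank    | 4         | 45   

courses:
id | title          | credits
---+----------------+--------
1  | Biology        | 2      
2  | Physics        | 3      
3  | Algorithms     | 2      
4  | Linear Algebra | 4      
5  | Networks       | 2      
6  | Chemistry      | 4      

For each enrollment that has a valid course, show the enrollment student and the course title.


INNER JOIN keeps only enrollments rows whose course_id matches an id in courses. Walk through each enrollment:
  - enrollment 1 (Tina): course_id=NULL, no match -> dropped
  - enrollment 2 (Uma): course_id=5 -> matches Networks
  - enrollment 3 (Helen): course_id=3 -> matches Algorithms
  - enrollment 4 (Frank): course_id=1 -> matches Biology
  - enrollment 5 (Sam): course_id=6 -> matches Chemistry
  - enrollment 6 (Iris): course_id=6 -> matches Chemistry
  - enrollment 7 (Hank): course_id=4 -> matches Linear Algebra
So 1 of 7 rows is dropped.

SQL:
SELECT a.student, b.title AS course
FROM enrollments a
INNER JOIN courses b ON a.course_id = b.id

Result:
student | course        
--------+---------------
Uma     | Networks      
Helen   | Algorithms    
Frank   | Biology       
Sam     | Chemistry     
Iris    | Chemistry     
Hank    | Linear Algebra


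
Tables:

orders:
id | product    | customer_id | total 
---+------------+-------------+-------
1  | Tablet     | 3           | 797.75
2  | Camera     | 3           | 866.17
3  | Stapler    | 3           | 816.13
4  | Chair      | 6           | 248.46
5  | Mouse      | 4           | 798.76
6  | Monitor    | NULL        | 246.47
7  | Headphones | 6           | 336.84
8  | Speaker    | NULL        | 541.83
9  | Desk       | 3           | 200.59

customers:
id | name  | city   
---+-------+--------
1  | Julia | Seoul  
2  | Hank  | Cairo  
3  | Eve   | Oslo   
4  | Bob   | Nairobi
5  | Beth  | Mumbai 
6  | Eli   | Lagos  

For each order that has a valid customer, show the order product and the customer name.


INNER JOIN keeps only orders rows whose customer_id matches an id in customers. Walk through each order:
  - order 1 (Tablet): customer_id=3 -> matches Eve
  - order 2 (Camera): customer_id=3 -> matches Eve
  - order 3 (Stapler): customer_id=3 -> matches Eve
  - order 4 (Chair): customer_id=6 -> matches Eli
  - order 5 (Mouse): customer_id=4 -> matches Bob
  - order 6 (Monitor): customer_id=NULL, no match -> dropped
  - order 7 (Headphones): customer_id=6 -> matches Eli
  - order 8 (Speaker): customer_id=NULL, no match -> dropped
  - order 9 (Desk): customer_id=3 -> matches Eve
So 2 of 9 rows are dropped.

SQL:
SELECT a.product, b.name AS customer
FROM orders a
INNER JOIN customers b ON a.customer_id = b.id

Result:
product    | customer
-----------+---------
Tablet     | Eve     
Camera     | Eve     
Stapler    | Eve     
Chair      | Eli     
Mouse      | Bob     
Headphones | Eli     
Desk       | Eve     


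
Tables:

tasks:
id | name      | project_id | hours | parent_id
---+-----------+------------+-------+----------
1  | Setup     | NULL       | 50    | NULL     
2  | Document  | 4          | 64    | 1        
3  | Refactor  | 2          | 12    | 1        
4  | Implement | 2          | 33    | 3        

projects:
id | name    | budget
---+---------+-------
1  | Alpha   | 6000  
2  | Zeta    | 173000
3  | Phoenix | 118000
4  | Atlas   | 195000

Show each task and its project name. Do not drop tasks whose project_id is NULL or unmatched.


LEFT JOIN keeps every row from tasks (the left table); where project_id has no match in projects, the project columns become NULL. Walk through each task:
  - task 1 (Setup): project_id=NULL, no match -> kept with NULL
  - task 2 (Document): project_id=4 -> matches Atlas
  - task 3 (Refactor): project_id=2 -> matches Zeta
  - task 4 (Implement): project_id=2 -> matches Zeta
All 4 rows appear; 1 has NULL project.

SQL:
SELECT a.name, b.name AS project
FROM tasks a
LEFT JOIN projects b ON a.project_id = b.id

Result:
name      | project
----------+--------
Setup     | NULL   
Document  | Atlas  
Refactor  | Zeta   
Implement | Zeta   


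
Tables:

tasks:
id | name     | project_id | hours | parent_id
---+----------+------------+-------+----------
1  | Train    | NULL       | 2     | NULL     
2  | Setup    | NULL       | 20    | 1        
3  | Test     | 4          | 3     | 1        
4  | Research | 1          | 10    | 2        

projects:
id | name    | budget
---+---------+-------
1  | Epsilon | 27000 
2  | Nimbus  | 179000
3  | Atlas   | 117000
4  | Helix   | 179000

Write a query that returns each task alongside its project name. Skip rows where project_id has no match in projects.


INNER JOIN keeps only tasks rows whose project_id matches an id in projects. Walk through each task:
  - task 1 (Train): project_id=NULL, no match -> dropped
  - task 2 (Setup): project_id=NULL, no match -> dropped
  - task 3 (Test): project_id=4 -> matches Helix
  - task 4 (Research): project_id=1 -> matches Epsilon
So 2 of 4 rows are dropped.

SQL:
SELECT a.name, b.name AS project
FROM tasks a
INNER JOIN projects b ON a.project_id = b.id

Result:
name     | project
---------+--------
Test     | Helix  
Research | Epsilon


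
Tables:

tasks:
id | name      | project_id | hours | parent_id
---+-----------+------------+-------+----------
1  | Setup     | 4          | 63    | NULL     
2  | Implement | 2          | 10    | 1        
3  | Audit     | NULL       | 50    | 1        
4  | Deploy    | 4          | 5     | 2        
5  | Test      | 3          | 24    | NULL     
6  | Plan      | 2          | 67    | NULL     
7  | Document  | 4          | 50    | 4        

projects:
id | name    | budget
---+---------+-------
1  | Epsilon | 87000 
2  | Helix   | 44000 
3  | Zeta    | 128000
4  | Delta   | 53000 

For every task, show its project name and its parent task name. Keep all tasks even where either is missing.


Two LEFT JOINs from the same base table tasks: one to projects via project_id, one to tasks itself via parent_id. Both are LEFT so every task is preserved.
Match against projects:
  - task 1 (Setup): project_id=4 -> matches Delta
  - task 2 (Implement): project_id=2 -> matches Helix
  - task 3 (Audit): project_id=NULL, no match -> kept with NULL
  - task 4 (Deploy): project_id=4 -> matches Delta
  - task 5 (Test): project_id=3 -> matches Zeta
  - task 6 (Plan): project_id=2 -> matches Helix
  - task 7 (Document): project_id=4 -> matches Delta
Match against tasks (self):
  - task 1 (Setup): parent_id=NULL -> NULL
  - task 2 (Implement): parent_id=1 -> Setup
  - task 3 (Audit): parent_id=1 -> Setup
  - task 4 (Deploy): parent_id=2 -> Implement
  - task 5 (Test): parent_id=NULL -> NULL
  - task 6 (Plan): parent_id=NULL -> NULL
  - task 7 (Document): parent_id=4 -> Deploy

SQL:
SELECT a.name, b.name AS project, c.name AS parent
FROM tasks a
LEFT JOIN projects b ON a.project_id = b.id
LEFT JOIN tasks c ON a.parent_id = c.id

Result:
name      | project | parent   
----------+---------+----------
Setup     | Delta   | NULL     
Implement | Helix   | Setup    
Audit     | NULL    | Setup    
Deploy    | Delta   | Implement
Test      | Zeta    | NULL     
Plan      | Helix   | NULL     
Document  | Delta   | Deploy   


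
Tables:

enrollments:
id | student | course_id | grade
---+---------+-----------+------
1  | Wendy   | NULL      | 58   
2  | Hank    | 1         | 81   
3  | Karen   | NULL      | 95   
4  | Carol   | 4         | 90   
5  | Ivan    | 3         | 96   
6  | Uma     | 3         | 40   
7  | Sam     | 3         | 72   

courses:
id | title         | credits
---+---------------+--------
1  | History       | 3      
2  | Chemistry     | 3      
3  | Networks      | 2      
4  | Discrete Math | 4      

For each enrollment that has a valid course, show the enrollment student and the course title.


INNER JOIN keeps only enrollments rows whose course_id matches an id in courses. Walk through each enrollment:
  - enrollment 1 (Wendy): course_id=NULL, no match -> dropped
  - enrollment 2 (Hank): course_id=1 -> matches History
  - enrollment 3 (Karen): course_id=NULL, no match -> dropped
  - enrollment 4 (Carol): course_id=4 -> matches Discrete Math
  - enrollment 5 (Ivan): course_id=3 -> matches Networks
  - enrollment 6 (Uma): course_id=3 -> matches Networks
  - enrollment 7 (Sam): course_id=3 -> matches Networks
So 2 of 7 rows are dropped.

SQL:
SELECT a.student, b.title AS course
FROM enrollments a
INNER JOIN courses b ON a.course_id = b.id

Result:
student | course       
--------+--------------
Hank    | History      
Carol   | Discrete Math
Ivan    | Networks     
Uma     | Networks     
Sam     | Networks     


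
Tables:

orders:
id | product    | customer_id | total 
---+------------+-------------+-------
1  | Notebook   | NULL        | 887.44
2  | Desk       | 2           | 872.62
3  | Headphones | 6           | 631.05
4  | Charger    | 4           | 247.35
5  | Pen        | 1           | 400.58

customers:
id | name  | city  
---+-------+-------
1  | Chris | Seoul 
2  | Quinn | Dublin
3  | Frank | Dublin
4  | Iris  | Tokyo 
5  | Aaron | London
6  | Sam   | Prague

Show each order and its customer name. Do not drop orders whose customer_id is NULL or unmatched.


LEFT JOIN keeps every row from orders (the left table); where customer_id has no match in customers, the customer columns become NULL. Walk through each order:
  - order 1 (Notebook): customer_id=NULL, no match -> kept with NULL
  - order 2 (Desk): customer_id=2 -> matches Quinn
  - order 3 (Headphones): customer_id=6 -> matches Sam
  - order 4 (Charger): customer_id=4 -> matches Iris
  - order 5 (Pen): customer_id=1 -> matches Chris
All 5 rows appear; 1 has NULL customer.

SQL:
SELECT a.product, b.name AS customer
FROM orders a
LEFT JOIN customers b ON a.customer_id = b.id

Result:
product    | customer
-----------+---------
Notebook   | NULL    
Desk       | Quinn   
Headphones | Sam     
Charger    | Iris    
Pen        | Chris   


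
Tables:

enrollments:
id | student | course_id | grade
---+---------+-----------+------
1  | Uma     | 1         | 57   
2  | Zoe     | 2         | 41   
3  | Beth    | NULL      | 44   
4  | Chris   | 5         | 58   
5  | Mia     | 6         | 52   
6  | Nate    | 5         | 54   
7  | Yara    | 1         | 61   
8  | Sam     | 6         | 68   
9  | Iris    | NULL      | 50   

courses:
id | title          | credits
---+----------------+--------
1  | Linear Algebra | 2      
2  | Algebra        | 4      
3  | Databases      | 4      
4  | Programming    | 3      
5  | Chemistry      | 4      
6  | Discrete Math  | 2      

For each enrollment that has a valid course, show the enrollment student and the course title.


INNER JOIN keeps only enrollments rows whose course_id matches an id in courses. Walk through each enrollment:
  - enrollment 1 (Uma): course_id=1 -> matches Linear Algebra
  - enrollment 2 (Zoe): course_id=2 -> matches Algebra
  - enrollment 3 (Beth): course_id=NULL, no match -> dropped
  - enrollment 4 (Chris): course_id=5 -> matches Chemistry
  - enrollment 5 (Mia): course_id=6 -> matches Discrete Math
  - enrollment 6 (Nate): course_id=5 -> matches Chemistry
  - enrollment 7 (Yara): course_id=1 -> matches Linear Algebra
  - enrollment 8 (Sam): course_id=6 -> matches Discrete Math
  - enrollment 9 (Iris): course_id=NULL, no match -> dropped
So 2 of 9 rows are dropped.

SQL:
SELECT a.student, b.title AS course
FROM enrollments a
INNER JOIN courses b ON a.course_id = b.id

Result:
student | course        
--------+---------------
Uma     | Linear Algebra
Zoe     | Algebra       
Chris   | Chemistry     
Mia     | Discrete Math 
Nate    | Chemistry     
Yara    | Linear Algebra
Sam     | Discrete Math 


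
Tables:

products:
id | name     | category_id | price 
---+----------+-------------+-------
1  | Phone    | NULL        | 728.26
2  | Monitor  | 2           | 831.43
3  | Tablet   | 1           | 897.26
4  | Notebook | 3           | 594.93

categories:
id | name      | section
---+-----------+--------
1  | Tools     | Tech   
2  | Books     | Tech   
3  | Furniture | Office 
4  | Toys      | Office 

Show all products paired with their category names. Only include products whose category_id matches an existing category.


INNER JOIN keeps only products rows whose category_id matches an id in categories. Walk through each product:
  - product 1 (Phone): category_id=NULL, no match -> dropped
  - product 2 (Monitor): category_id=2 -> matches Books
  - product 3 (Tablet): category_id=1 -> matches Tools
  - product 4 (Notebook): category_id=3 -> matches Furniture
So 1 of 4 rows is dropped.

SQL:
SELECT a.name, b.name AS category
FROM products a
INNER JOIN categories b ON a.category_id = b.id

Result:
name     | category 
---------+----------
Monitor  | Books    
Tablet   | Tools    
Notebook | Furniture


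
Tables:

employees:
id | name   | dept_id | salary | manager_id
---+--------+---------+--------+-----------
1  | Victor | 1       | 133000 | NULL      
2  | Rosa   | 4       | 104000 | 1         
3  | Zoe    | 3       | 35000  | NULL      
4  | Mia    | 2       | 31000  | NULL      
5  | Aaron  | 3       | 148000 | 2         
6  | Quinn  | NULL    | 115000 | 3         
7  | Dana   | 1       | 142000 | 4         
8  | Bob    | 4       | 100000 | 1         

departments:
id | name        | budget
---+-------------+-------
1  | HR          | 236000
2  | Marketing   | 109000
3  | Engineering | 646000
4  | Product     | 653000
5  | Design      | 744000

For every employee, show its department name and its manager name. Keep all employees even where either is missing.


Two LEFT JOINs from the same base table employees: one to departments via dept_id, one to employees itself via manager_id. Both are LEFT so every employee is preserved.
Match against departments:
  - employee 1 (Victor): dept_id=1 -> matches HR
  - employee 2 (Rosa): dept_id=4 -> matches Product
  - employee 3 (Zoe): dept_id=3 -> matches Engineering
  - employee 4 (Mia): dept_id=2 -> matches Marketing
  - employee 5 (Aaron): dept_id=3 -> matches Engineering
  - employee 6 (Quinn): dept_id=NULL, no match -> kept with NULL
  - employee 7 (Dana): dept_id=1 -> matches HR
  - employee 8 (Bob): dept_id=4 -> matches Product
Match against employees (self):
  - employee 1 (Victor): manager_id=NULL -> NULL
  - employee 2 (Rosa): manager_id=1 -> Victor
  - employee 3 (Zoe): manager_id=NULL -> NULL
  - employee 4 (Mia): manager_id=NULL -> NULL
  - employee 5 (Aaron): manager_id=2 -> Rosa
  - employee 6 (Quinn): manager_id=3 -> Zoe
  - employee 7 (Dana): manager_id=4 -> Mia
  - employee 8 (Bob): manager_id=1 -> Victor

SQL:
SELECT a.name, b.name AS department, c.name AS manager
FROM employees a
LEFT JOIN departments b ON a.dept_id = b.id
LEFT JOIN employees c ON a.manager_id = c.id

Result:
name   | department  | manager
-------+-------------+--------
Victor | HR          | NULL   
Rosa   | Product     | Victor 
Zoe    | Engineering | NULL   
Mia    | Marketing   | NULL   
Aaron  | Engineering | Rosa   
Quinn  | NULL        | Zoe    
Dana   | HR          | Mia    
Bob    | Product     | Victor 


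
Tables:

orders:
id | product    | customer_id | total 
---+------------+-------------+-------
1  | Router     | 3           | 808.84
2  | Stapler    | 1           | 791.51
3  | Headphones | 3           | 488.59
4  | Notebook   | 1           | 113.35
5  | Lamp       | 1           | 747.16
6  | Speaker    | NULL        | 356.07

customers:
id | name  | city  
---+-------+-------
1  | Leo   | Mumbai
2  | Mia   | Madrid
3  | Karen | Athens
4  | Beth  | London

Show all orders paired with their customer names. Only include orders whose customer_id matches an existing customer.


INNER JOIN keeps only orders rows whose customer_id matches an id in customers. Walk through each order:
  - order 1 (Router): customer_id=3 -> matches Karen
  - order 2 (Stapler): customer_id=1 -> matches Leo
  - order 3 (Headphones): customer_id=3 -> matches Karen
  - order 4 (Notebook): customer_id=1 -> matches Leo
  - order 5 (Lamp): customer_id=1 -> matches Leo
  - order 6 (Speaker): customer_id=NULL, no match -> dropped
So 1 of 6 rows is dropped.

SQL:
SELECT a.product, b.name AS customer
FROM orders a
INNER JOIN customers b ON a.customer_id = b.id

Result:
product    | customer
-----------+---------
Router     | Karen   
Stapler    | Leo     
Headphones | Karen   
Notebook   | Leo     
Lamp       | Leo     


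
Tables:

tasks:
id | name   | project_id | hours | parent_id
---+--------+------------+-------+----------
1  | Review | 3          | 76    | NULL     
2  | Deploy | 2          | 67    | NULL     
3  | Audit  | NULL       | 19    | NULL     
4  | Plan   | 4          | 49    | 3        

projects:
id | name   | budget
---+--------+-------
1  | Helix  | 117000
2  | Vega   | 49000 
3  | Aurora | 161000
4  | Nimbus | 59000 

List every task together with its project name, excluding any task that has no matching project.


INNER JOIN keeps only tasks rows whose project_id matches an id in projects. Walk through each task:
  - task 1 (Review): project_id=3 -> matches Aurora
  - task 2 (Deploy): project_id=2 -> matches Vega
  - task 3 (Audit): project_id=NULL, no match -> dropped
  - task 4 (Plan): project_id=4 -> matches Nimbus
So 1 of 4 rows is dropped.

SQL:
SELECT a.name, b.name AS project
FROM tasks a
INNER JOIN projects b ON a.project_id = b.id

Result:
name   | project
-------+--------
Review | Aurora 
Deploy | Vega   
Plan   | Nimbus 


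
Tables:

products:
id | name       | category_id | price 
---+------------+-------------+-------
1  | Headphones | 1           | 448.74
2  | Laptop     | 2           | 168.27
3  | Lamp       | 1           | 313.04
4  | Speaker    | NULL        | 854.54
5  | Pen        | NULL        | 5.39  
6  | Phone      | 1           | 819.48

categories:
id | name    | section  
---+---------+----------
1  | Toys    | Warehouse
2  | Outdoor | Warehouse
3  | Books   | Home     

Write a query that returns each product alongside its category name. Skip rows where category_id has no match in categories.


INNER JOIN keeps only products rows whose category_id matches an id in categories. Walk through each product:
  - product 1 (Headphones): category_id=1 -> matches Toys
  - product 2 (Laptop): category_id=2 -> matches Outdoor
  - product 3 (Lamp): category_id=1 -> matches Toys
  - product 4 (Speaker): category_id=NULL, no match -> dropped
  - product 5 (Pen): category_id=NULL, no match -> dropped
  - product 6 (Phone): category_id=1 -> matches Toys
So 2 of 6 rows are dropped.

SQL:
SELECT a.name, b.name AS category
FROM products a
INNER JOIN categories b ON a.category_id = b.id

Result:
name       | category
-----------+---------
Headphones | Toys    
Laptop     | Outdoor 
Lamp       | Toys    
Phone      | Toys    
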